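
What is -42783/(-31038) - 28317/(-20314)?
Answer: 20809487/7506023 ≈ 2.7724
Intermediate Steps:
-42783/(-31038) - 28317/(-20314) = -42783*(-1/31038) - 28317*(-1/20314) = 14261/10346 + 28317/20314 = 20809487/7506023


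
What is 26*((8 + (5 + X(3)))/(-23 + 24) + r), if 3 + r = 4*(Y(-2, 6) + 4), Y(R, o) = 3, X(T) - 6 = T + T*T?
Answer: 1456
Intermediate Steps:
X(T) = 6 + T + T**2 (X(T) = 6 + (T + T*T) = 6 + (T + T**2) = 6 + T + T**2)
r = 25 (r = -3 + 4*(3 + 4) = -3 + 4*7 = -3 + 28 = 25)
26*((8 + (5 + X(3)))/(-23 + 24) + r) = 26*((8 + (5 + (6 + 3 + 3**2)))/(-23 + 24) + 25) = 26*((8 + (5 + (6 + 3 + 9)))/1 + 25) = 26*((8 + (5 + 18))*1 + 25) = 26*((8 + 23)*1 + 25) = 26*(31*1 + 25) = 26*(31 + 25) = 26*56 = 1456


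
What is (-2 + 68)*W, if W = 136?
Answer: 8976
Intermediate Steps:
(-2 + 68)*W = (-2 + 68)*136 = 66*136 = 8976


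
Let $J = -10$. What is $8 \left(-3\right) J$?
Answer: $240$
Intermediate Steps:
$8 \left(-3\right) J = 8 \left(-3\right) \left(-10\right) = \left(-24\right) \left(-10\right) = 240$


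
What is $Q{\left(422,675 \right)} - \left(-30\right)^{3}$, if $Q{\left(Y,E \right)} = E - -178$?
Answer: $27853$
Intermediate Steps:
$Q{\left(Y,E \right)} = 178 + E$ ($Q{\left(Y,E \right)} = E + 178 = 178 + E$)
$Q{\left(422,675 \right)} - \left(-30\right)^{3} = \left(178 + 675\right) - \left(-30\right)^{3} = 853 - -27000 = 853 + 27000 = 27853$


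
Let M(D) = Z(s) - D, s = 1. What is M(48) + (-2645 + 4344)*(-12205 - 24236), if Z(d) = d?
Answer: -61913306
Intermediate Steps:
M(D) = 1 - D
M(48) + (-2645 + 4344)*(-12205 - 24236) = (1 - 1*48) + (-2645 + 4344)*(-12205 - 24236) = (1 - 48) + 1699*(-36441) = -47 - 61913259 = -61913306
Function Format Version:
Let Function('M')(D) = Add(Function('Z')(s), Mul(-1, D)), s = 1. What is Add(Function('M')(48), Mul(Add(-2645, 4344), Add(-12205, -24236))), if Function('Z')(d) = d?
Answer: -61913306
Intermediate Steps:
Function('M')(D) = Add(1, Mul(-1, D))
Add(Function('M')(48), Mul(Add(-2645, 4344), Add(-12205, -24236))) = Add(Add(1, Mul(-1, 48)), Mul(Add(-2645, 4344), Add(-12205, -24236))) = Add(Add(1, -48), Mul(1699, -36441)) = Add(-47, -61913259) = -61913306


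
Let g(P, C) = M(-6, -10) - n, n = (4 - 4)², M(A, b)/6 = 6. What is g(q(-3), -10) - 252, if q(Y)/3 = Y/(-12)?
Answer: -216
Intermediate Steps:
M(A, b) = 36 (M(A, b) = 6*6 = 36)
q(Y) = -Y/4 (q(Y) = 3*(Y/(-12)) = 3*(Y*(-1/12)) = 3*(-Y/12) = -Y/4)
n = 0 (n = 0² = 0)
g(P, C) = 36 (g(P, C) = 36 - 1*0 = 36 + 0 = 36)
g(q(-3), -10) - 252 = 36 - 252 = -216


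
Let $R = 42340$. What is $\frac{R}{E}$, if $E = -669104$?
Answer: $- \frac{10585}{167276} \approx -0.063279$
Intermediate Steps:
$\frac{R}{E} = \frac{42340}{-669104} = 42340 \left(- \frac{1}{669104}\right) = - \frac{10585}{167276}$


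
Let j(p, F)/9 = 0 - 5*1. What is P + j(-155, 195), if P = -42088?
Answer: -42133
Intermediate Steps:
j(p, F) = -45 (j(p, F) = 9*(0 - 5*1) = 9*(0 - 5) = 9*(-5) = -45)
P + j(-155, 195) = -42088 - 45 = -42133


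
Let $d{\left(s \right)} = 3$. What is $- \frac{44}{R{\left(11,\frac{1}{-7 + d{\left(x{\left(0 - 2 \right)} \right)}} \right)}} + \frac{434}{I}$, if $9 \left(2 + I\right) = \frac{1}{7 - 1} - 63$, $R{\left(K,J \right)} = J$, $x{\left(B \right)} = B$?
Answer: $\frac{61924}{485} \approx 127.68$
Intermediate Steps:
$I = - \frac{485}{54}$ ($I = -2 + \frac{\frac{1}{7 - 1} - 63}{9} = -2 + \frac{\frac{1}{6} - 63}{9} = -2 + \frac{1}{9} \left(- \frac{377}{6}\right) = -2 - \frac{377}{54} = - \frac{485}{54} \approx -8.9815$)
$- \frac{44}{R{\left(11,\frac{1}{-7 + d{\left(x{\left(0 - 2 \right)} \right)}} \right)}} + \frac{434}{I} = - \frac{44}{\frac{1}{-7 + 3}} + \frac{434}{- \frac{485}{54}} = - \frac{44}{\frac{1}{-4}} + 434 \left(- \frac{54}{485}\right) = - \frac{44}{- \frac{1}{4}} - \frac{23436}{485} = \left(-44\right) \left(-4\right) - \frac{23436}{485} = 176 - \frac{23436}{485} = \frac{61924}{485}$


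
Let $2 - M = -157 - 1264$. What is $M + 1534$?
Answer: $2957$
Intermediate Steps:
$M = 1423$ ($M = 2 - \left(-157 - 1264\right) = 2 - -1421 = 2 + 1421 = 1423$)
$M + 1534 = 1423 + 1534 = 2957$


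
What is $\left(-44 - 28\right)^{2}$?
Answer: $5184$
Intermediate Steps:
$\left(-44 - 28\right)^{2} = \left(-72\right)^{2} = 5184$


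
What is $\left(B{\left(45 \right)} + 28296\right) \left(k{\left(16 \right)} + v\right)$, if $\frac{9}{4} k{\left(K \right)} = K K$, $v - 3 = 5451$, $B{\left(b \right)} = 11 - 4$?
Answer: $\frac{1418263330}{9} \approx 1.5758 \cdot 10^{8}$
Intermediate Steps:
$B{\left(b \right)} = 7$
$v = 5454$ ($v = 3 + 5451 = 5454$)
$k{\left(K \right)} = \frac{4 K^{2}}{9}$ ($k{\left(K \right)} = \frac{4 K K}{9} = \frac{4 K^{2}}{9}$)
$\left(B{\left(45 \right)} + 28296\right) \left(k{\left(16 \right)} + v\right) = \left(7 + 28296\right) \left(\frac{4 \cdot 16^{2}}{9} + 5454\right) = 28303 \left(\frac{4}{9} \cdot 256 + 5454\right) = 28303 \left(\frac{1024}{9} + 5454\right) = 28303 \cdot \frac{50110}{9} = \frac{1418263330}{9}$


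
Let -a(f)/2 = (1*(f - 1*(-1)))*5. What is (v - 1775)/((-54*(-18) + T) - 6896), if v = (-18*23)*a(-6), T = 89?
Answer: 4495/1167 ≈ 3.8518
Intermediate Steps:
a(f) = -10 - 10*f (a(f) = -2*1*(f - 1*(-1))*5 = -2*1*(f + 1)*5 = -2*1*(1 + f)*5 = -2*(1 + f)*5 = -2*(5 + 5*f) = -10 - 10*f)
v = -20700 (v = (-18*23)*(-10 - 10*(-6)) = -414*(-10 + 60) = -414*50 = -20700)
(v - 1775)/((-54*(-18) + T) - 6896) = (-20700 - 1775)/((-54*(-18) + 89) - 6896) = -22475/((972 + 89) - 6896) = -22475/(1061 - 6896) = -22475/(-5835) = -22475*(-1/5835) = 4495/1167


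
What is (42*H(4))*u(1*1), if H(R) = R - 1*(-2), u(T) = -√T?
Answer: -252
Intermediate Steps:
H(R) = 2 + R (H(R) = R + 2 = 2 + R)
(42*H(4))*u(1*1) = (42*(2 + 4))*(-√(1*1)) = (42*6)*(-√1) = 252*(-1*1) = 252*(-1) = -252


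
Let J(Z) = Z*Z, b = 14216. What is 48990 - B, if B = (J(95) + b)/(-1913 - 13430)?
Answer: 751676811/15343 ≈ 48992.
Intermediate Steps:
J(Z) = Z²
B = -23241/15343 (B = (95² + 14216)/(-1913 - 13430) = (9025 + 14216)/(-15343) = 23241*(-1/15343) = -23241/15343 ≈ -1.5148)
48990 - B = 48990 - 1*(-23241/15343) = 48990 + 23241/15343 = 751676811/15343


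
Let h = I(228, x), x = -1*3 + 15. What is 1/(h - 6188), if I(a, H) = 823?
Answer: -1/5365 ≈ -0.00018639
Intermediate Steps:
x = 12 (x = -3 + 15 = 12)
h = 823
1/(h - 6188) = 1/(823 - 6188) = 1/(-5365) = -1/5365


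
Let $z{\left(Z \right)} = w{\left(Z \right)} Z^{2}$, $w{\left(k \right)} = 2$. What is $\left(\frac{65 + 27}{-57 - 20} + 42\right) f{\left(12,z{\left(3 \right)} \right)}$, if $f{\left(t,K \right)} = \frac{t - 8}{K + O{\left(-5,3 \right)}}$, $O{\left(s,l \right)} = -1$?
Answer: $\frac{12568}{1309} \approx 9.6012$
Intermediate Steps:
$z{\left(Z \right)} = 2 Z^{2}$
$f{\left(t,K \right)} = \frac{-8 + t}{-1 + K}$ ($f{\left(t,K \right)} = \frac{t - 8}{K - 1} = \frac{-8 + t}{-1 + K}$)
$\left(\frac{65 + 27}{-57 - 20} + 42\right) f{\left(12,z{\left(3 \right)} \right)} = \left(\frac{65 + 27}{-57 - 20} + 42\right) \frac{-8 + 12}{-1 + 2 \cdot 3^{2}} = \left(\frac{92}{-77} + 42\right) \frac{1}{-1 + 2 \cdot 9} \cdot 4 = \left(92 \left(- \frac{1}{77}\right) + 42\right) \frac{1}{-1 + 18} \cdot 4 = \left(- \frac{92}{77} + 42\right) \frac{1}{17} \cdot 4 = \frac{3142 \cdot \frac{1}{17} \cdot 4}{77} = \frac{3142}{77} \cdot \frac{4}{17} = \frac{12568}{1309}$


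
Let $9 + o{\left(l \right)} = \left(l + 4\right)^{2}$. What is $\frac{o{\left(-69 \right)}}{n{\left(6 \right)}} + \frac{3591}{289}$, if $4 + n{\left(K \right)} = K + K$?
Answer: $\frac{155894}{289} \approx 539.43$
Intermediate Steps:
$o{\left(l \right)} = -9 + \left(4 + l\right)^{2}$ ($o{\left(l \right)} = -9 + \left(l + 4\right)^{2} = -9 + \left(4 + l\right)^{2}$)
$n{\left(K \right)} = -4 + 2 K$ ($n{\left(K \right)} = -4 + \left(K + K\right) = -4 + 2 K$)
$\frac{o{\left(-69 \right)}}{n{\left(6 \right)}} + \frac{3591}{289} = \frac{-9 + \left(4 - 69\right)^{2}}{-4 + 2 \cdot 6} + \frac{3591}{289} = \frac{-9 + \left(-65\right)^{2}}{-4 + 12} + 3591 \cdot \frac{1}{289} = \frac{-9 + 4225}{8} + \frac{3591}{289} = 4216 \cdot \frac{1}{8} + \frac{3591}{289} = 527 + \frac{3591}{289} = \frac{155894}{289}$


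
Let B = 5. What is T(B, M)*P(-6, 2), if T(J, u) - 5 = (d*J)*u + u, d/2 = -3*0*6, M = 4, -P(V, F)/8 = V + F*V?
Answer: 1296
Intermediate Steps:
P(V, F) = -8*V - 8*F*V (P(V, F) = -8*(V + F*V) = -8*V - 8*F*V)
d = 0 (d = 2*(-3*0*6) = 2*(0*6) = 2*0 = 0)
T(J, u) = 5 + u (T(J, u) = 5 + ((0*J)*u + u) = 5 + (0*u + u) = 5 + (0 + u) = 5 + u)
T(B, M)*P(-6, 2) = (5 + 4)*(-8*(-6)*(1 + 2)) = 9*(-8*(-6)*3) = 9*144 = 1296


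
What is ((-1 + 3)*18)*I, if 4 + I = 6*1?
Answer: 72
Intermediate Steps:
I = 2 (I = -4 + 6*1 = -4 + 6 = 2)
((-1 + 3)*18)*I = ((-1 + 3)*18)*2 = (2*18)*2 = 36*2 = 72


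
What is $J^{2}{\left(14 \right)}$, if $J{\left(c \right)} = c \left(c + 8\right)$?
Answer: $94864$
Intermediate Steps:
$J{\left(c \right)} = c \left(8 + c\right)$
$J^{2}{\left(14 \right)} = \left(14 \left(8 + 14\right)\right)^{2} = \left(14 \cdot 22\right)^{2} = 308^{2} = 94864$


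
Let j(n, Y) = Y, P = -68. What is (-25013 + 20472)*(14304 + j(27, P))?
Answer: -64645676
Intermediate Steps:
(-25013 + 20472)*(14304 + j(27, P)) = (-25013 + 20472)*(14304 - 68) = -4541*14236 = -64645676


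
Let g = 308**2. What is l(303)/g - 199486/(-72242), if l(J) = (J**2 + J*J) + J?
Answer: 16105430393/3426582544 ≈ 4.7001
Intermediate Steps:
l(J) = J + 2*J**2 (l(J) = (J**2 + J**2) + J = 2*J**2 + J = J + 2*J**2)
g = 94864
l(303)/g - 199486/(-72242) = (303*(1 + 2*303))/94864 - 199486/(-72242) = (303*(1 + 606))*(1/94864) - 199486*(-1/72242) = (303*607)*(1/94864) + 99743/36121 = 183921*(1/94864) + 99743/36121 = 183921/94864 + 99743/36121 = 16105430393/3426582544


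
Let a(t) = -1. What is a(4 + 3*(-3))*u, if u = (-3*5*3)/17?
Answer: 45/17 ≈ 2.6471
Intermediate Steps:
u = -45/17 (u = -15*3*(1/17) = -45*1/17 = -45/17 ≈ -2.6471)
a(4 + 3*(-3))*u = -1*(-45/17) = 45/17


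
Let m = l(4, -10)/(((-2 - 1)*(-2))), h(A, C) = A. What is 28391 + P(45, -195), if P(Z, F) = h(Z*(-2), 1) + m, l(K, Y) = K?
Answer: 84905/3 ≈ 28302.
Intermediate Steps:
m = 2/3 (m = 4/(((-2 - 1)*(-2))) = 4/((-3*(-2))) = 4/6 = 4*(1/6) = 2/3 ≈ 0.66667)
P(Z, F) = 2/3 - 2*Z (P(Z, F) = Z*(-2) + 2/3 = -2*Z + 2/3 = 2/3 - 2*Z)
28391 + P(45, -195) = 28391 + (2/3 - 2*45) = 28391 + (2/3 - 90) = 28391 - 268/3 = 84905/3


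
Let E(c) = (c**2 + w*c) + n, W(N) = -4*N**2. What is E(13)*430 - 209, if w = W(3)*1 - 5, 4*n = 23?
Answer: -308513/2 ≈ -1.5426e+5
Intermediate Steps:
n = 23/4 (n = (1/4)*23 = 23/4 ≈ 5.7500)
w = -41 (w = -4*3**2*1 - 5 = -4*9*1 - 5 = -36*1 - 5 = -36 - 5 = -41)
E(c) = 23/4 + c**2 - 41*c (E(c) = (c**2 - 41*c) + 23/4 = 23/4 + c**2 - 41*c)
E(13)*430 - 209 = (23/4 + 13**2 - 41*13)*430 - 209 = (23/4 + 169 - 533)*430 - 209 = -1433/4*430 - 209 = -308095/2 - 209 = -308513/2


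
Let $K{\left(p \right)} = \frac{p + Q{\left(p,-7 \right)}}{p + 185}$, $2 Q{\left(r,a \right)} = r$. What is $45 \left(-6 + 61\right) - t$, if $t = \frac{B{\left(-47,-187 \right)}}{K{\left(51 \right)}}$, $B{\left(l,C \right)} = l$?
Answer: $\frac{400859}{153} \approx 2620.0$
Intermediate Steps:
$Q{\left(r,a \right)} = \frac{r}{2}$
$K{\left(p \right)} = \frac{3 p}{2 \left(185 + p\right)}$ ($K{\left(p \right)} = \frac{p + \frac{p}{2}}{p + 185} = \frac{\frac{3}{2} p}{185 + p} = \frac{3 p}{2 \left(185 + p\right)}$)
$t = - \frac{22184}{153}$ ($t = - \frac{47}{\frac{3}{2} \cdot 51 \frac{1}{185 + 51}} = - \frac{47}{\frac{3}{2} \cdot 51 \cdot \frac{1}{236}} = - \frac{47}{\frac{153}{472}} = \left(-47\right) \frac{472}{153} = - \frac{22184}{153} \approx -144.99$)
$45 \left(-6 + 61\right) - t = 45 \left(-6 + 61\right) - - \frac{22184}{153} = 45 \cdot 55 + \frac{22184}{153} = 2475 + \frac{22184}{153} = \frac{400859}{153}$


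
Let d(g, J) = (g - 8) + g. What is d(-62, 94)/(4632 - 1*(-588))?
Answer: -11/435 ≈ -0.025287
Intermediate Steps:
d(g, J) = -8 + 2*g (d(g, J) = (-8 + g) + g = -8 + 2*g)
d(-62, 94)/(4632 - 1*(-588)) = (-8 + 2*(-62))/(4632 - 1*(-588)) = (-8 - 124)/(4632 + 588) = -132/5220 = -132*1/5220 = -11/435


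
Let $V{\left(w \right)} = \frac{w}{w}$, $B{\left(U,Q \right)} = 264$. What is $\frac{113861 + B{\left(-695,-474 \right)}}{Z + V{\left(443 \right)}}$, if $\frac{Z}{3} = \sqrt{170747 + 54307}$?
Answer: $- \frac{2075}{36827} + \frac{18675 \sqrt{25006}}{36827} \approx 80.133$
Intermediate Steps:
$V{\left(w \right)} = 1$
$Z = 9 \sqrt{25006}$ ($Z = 3 \sqrt{170747 + 54307} = 3 \sqrt{225054} = 3 \cdot 3 \sqrt{25006} = 9 \sqrt{25006} \approx 1423.2$)
$\frac{113861 + B{\left(-695,-474 \right)}}{Z + V{\left(443 \right)}} = \frac{113861 + 264}{9 \sqrt{25006} + 1} = \frac{114125}{1 + 9 \sqrt{25006}}$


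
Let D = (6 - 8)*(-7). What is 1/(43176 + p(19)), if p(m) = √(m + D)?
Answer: 14392/621388981 - √33/1864166943 ≈ 2.3158e-5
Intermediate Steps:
D = 14 (D = -2*(-7) = 14)
p(m) = √(14 + m) (p(m) = √(m + 14) = √(14 + m))
1/(43176 + p(19)) = 1/(43176 + √(14 + 19)) = 1/(43176 + √33)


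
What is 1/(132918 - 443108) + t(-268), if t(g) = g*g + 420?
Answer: 22409366359/310190 ≈ 72244.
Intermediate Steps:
t(g) = 420 + g**2 (t(g) = g**2 + 420 = 420 + g**2)
1/(132918 - 443108) + t(-268) = 1/(132918 - 443108) + (420 + (-268)**2) = 1/(-310190) + (420 + 71824) = -1/310190 + 72244 = 22409366359/310190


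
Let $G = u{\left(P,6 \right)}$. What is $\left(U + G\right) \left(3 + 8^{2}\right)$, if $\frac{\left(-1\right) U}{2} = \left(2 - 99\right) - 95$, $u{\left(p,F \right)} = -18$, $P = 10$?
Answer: $24522$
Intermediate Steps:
$U = 384$ ($U = - 2 \left(\left(2 - 99\right) - 95\right) = - 2 \left(-97 - 95\right) = \left(-2\right) \left(-192\right) = 384$)
$G = -18$
$\left(U + G\right) \left(3 + 8^{2}\right) = \left(384 - 18\right) \left(3 + 8^{2}\right) = 366 \left(3 + 64\right) = 366 \cdot 67 = 24522$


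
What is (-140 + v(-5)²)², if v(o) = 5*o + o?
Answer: 577600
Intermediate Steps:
v(o) = 6*o
(-140 + v(-5)²)² = (-140 + (6*(-5))²)² = (-140 + (-30)²)² = (-140 + 900)² = 760² = 577600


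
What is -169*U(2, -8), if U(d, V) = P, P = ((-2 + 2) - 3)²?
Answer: -1521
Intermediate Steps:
P = 9 (P = (0 - 3)² = (-3)² = 9)
U(d, V) = 9
-169*U(2, -8) = -169*9 = -1521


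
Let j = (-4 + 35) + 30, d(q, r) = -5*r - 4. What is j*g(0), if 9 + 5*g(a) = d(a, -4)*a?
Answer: -549/5 ≈ -109.80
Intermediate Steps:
d(q, r) = -4 - 5*r
g(a) = -9/5 + 16*a/5 (g(a) = -9/5 + ((-4 - 5*(-4))*a)/5 = -9/5 + ((-4 + 20)*a)/5 = -9/5 + (16*a)/5 = -9/5 + 16*a/5)
j = 61 (j = 31 + 30 = 61)
j*g(0) = 61*(-9/5 + (16/5)*0) = 61*(-9/5 + 0) = 61*(-9/5) = -549/5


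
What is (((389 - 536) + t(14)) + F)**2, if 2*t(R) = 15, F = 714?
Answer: 1320201/4 ≈ 3.3005e+5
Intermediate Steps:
t(R) = 15/2 (t(R) = (1/2)*15 = 15/2)
(((389 - 536) + t(14)) + F)**2 = (((389 - 536) + 15/2) + 714)**2 = ((-147 + 15/2) + 714)**2 = (-279/2 + 714)**2 = (1149/2)**2 = 1320201/4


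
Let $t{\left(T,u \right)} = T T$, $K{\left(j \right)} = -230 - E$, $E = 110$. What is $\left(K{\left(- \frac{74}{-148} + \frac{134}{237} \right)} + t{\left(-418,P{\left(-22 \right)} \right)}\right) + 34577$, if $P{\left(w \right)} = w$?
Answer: $208961$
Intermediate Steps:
$K{\left(j \right)} = -340$ ($K{\left(j \right)} = -230 - 110 = -340$)
$t{\left(T,u \right)} = T^{2}$
$\left(K{\left(- \frac{74}{-148} + \frac{134}{237} \right)} + t{\left(-418,P{\left(-22 \right)} \right)}\right) + 34577 = \left(-340 + \left(-418\right)^{2}\right) + 34577 = \left(-340 + 174724\right) + 34577 = 174384 + 34577 = 208961$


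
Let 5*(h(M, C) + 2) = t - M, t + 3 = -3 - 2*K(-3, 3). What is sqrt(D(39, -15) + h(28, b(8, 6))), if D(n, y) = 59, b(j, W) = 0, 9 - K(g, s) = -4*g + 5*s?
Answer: sqrt(1435)/5 ≈ 7.5763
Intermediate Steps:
K(g, s) = 9 - 5*s + 4*g (K(g, s) = 9 - (-4*g + 5*s) = 9 + (-5*s + 4*g) = 9 - 5*s + 4*g)
t = 30 (t = -3 + (-3 - 2*(9 - 5*3 + 4*(-3))) = -3 + (-3 - 2*(9 - 15 - 12)) = -3 + (-3 - 2*(-18)) = -3 + (-3 + 36) = -3 + 33 = 30)
h(M, C) = 4 - M/5 (h(M, C) = -2 + (30 - M)/5 = -2 + (6 - M/5) = 4 - M/5)
sqrt(D(39, -15) + h(28, b(8, 6))) = sqrt(59 + (4 - 1/5*28)) = sqrt(59 + (4 - 28/5)) = sqrt(59 - 8/5) = sqrt(287/5) = sqrt(1435)/5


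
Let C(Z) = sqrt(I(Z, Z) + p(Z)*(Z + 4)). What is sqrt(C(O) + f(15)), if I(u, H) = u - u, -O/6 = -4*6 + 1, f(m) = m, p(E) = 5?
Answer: sqrt(15 + sqrt(710)) ≈ 6.4534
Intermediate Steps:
O = 138 (O = -6*(-4*6 + 1) = -6*(-24 + 1) = -6*(-23) = 138)
I(u, H) = 0
C(Z) = sqrt(20 + 5*Z) (C(Z) = sqrt(0 + 5*(Z + 4)) = sqrt(0 + 5*(4 + Z)) = sqrt(0 + (20 + 5*Z)) = sqrt(20 + 5*Z))
sqrt(C(O) + f(15)) = sqrt(sqrt(20 + 5*138) + 15) = sqrt(sqrt(20 + 690) + 15) = sqrt(sqrt(710) + 15) = sqrt(15 + sqrt(710))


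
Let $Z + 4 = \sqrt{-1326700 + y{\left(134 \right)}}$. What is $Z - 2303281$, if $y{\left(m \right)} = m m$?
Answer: $-2303285 + 6 i \sqrt{36354} \approx -2.3033 \cdot 10^{6} + 1144.0 i$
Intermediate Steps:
$y{\left(m \right)} = m^{2}$
$Z = -4 + 6 i \sqrt{36354}$ ($Z = -4 + \sqrt{-1326700 + 134^{2}} = -4 + \sqrt{-1326700 + 17956} = -4 + \sqrt{-1308744} = -4 + 6 i \sqrt{36354} \approx -4.0 + 1144.0 i$)
$Z - 2303281 = \left(-4 + 6 i \sqrt{36354}\right) - 2303281 = -2303285 + 6 i \sqrt{36354}$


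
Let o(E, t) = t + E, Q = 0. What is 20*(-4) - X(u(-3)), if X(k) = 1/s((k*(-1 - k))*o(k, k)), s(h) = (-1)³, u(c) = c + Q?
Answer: -79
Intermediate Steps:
u(c) = c (u(c) = c + 0 = c)
o(E, t) = E + t
s(h) = -1
X(k) = -1 (X(k) = 1/(-1) = -1)
20*(-4) - X(u(-3)) = 20*(-4) - 1*(-1) = -80 + 1 = -79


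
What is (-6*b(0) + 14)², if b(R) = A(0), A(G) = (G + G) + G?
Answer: 196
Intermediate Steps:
A(G) = 3*G (A(G) = 2*G + G = 3*G)
b(R) = 0 (b(R) = 3*0 = 0)
(-6*b(0) + 14)² = (-6*0 + 14)² = (0 + 14)² = 14² = 196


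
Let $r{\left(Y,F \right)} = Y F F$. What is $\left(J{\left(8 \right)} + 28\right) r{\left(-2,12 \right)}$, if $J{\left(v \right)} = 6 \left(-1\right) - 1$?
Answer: $-6048$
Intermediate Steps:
$r{\left(Y,F \right)} = Y F^{2}$
$J{\left(v \right)} = -7$ ($J{\left(v \right)} = -6 - 1 = -7$)
$\left(J{\left(8 \right)} + 28\right) r{\left(-2,12 \right)} = \left(-7 + 28\right) \left(- 2 \cdot 12^{2}\right) = 21 \left(\left(-2\right) 144\right) = 21 \left(-288\right) = -6048$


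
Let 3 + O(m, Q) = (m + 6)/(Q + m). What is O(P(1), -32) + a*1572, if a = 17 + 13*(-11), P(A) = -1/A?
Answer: -6536480/33 ≈ -1.9808e+5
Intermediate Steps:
O(m, Q) = -3 + (6 + m)/(Q + m) (O(m, Q) = -3 + (m + 6)/(Q + m) = -3 + (6 + m)/(Q + m))
a = -126 (a = 17 - 143 = -126)
O(P(1), -32) + a*1572 = (6 - 3*(-32) - (-2)/1)/(-32 - 1/1) - 126*1572 = (6 + 96 - (-2))/(-32 - 1*1) - 198072 = (6 + 96 - 2*(-1))/(-32 - 1) - 198072 = (6 + 96 + 2)/(-33) - 198072 = -1/33*104 - 198072 = -104/33 - 198072 = -6536480/33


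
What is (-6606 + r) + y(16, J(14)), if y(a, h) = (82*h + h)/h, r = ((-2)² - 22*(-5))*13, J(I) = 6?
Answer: -5041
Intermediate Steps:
r = 1482 (r = (4 + 110)*13 = 114*13 = 1482)
y(a, h) = 83 (y(a, h) = (83*h)/h = 83)
(-6606 + r) + y(16, J(14)) = (-6606 + 1482) + 83 = -5124 + 83 = -5041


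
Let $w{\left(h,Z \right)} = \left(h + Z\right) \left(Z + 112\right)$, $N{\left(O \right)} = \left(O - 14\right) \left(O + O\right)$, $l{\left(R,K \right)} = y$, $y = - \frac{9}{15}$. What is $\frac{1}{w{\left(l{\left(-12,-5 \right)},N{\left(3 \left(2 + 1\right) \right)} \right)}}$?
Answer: $- \frac{5}{9966} \approx -0.00050171$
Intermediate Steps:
$y = - \frac{3}{5}$ ($y = \left(-9\right) \frac{1}{15} = - \frac{3}{5} \approx -0.6$)
$l{\left(R,K \right)} = - \frac{3}{5}$
$N{\left(O \right)} = 2 O \left(-14 + O\right)$ ($N{\left(O \right)} = \left(-14 + O\right) 2 O = 2 O \left(-14 + O\right)$)
$w{\left(h,Z \right)} = \left(112 + Z\right) \left(Z + h\right)$ ($w{\left(h,Z \right)} = \left(Z + h\right) \left(112 + Z\right) = \left(112 + Z\right) \left(Z + h\right)$)
$\frac{1}{w{\left(l{\left(-12,-5 \right)},N{\left(3 \left(2 + 1\right) \right)} \right)}} = \frac{1}{\left(2 \cdot 3 \left(2 + 1\right) \left(-14 + 3 \left(2 + 1\right)\right)\right)^{2} + 112 \cdot 2 \cdot 3 \left(2 + 1\right) \left(-14 + 3 \left(2 + 1\right)\right) + 112 \left(- \frac{3}{5}\right) + 2 \cdot 3 \left(2 + 1\right) \left(-14 + 3 \left(2 + 1\right)\right) \left(- \frac{3}{5}\right)} = \frac{1}{\left(2 \cdot 3 \cdot 3 \left(-14 + 3 \cdot 3\right)\right)^{2} + 112 \cdot 2 \cdot 3 \cdot 3 \left(-14 + 3 \cdot 3\right) - \frac{336}{5} + 2 \cdot 3 \cdot 3 \left(-14 + 3 \cdot 3\right) \left(- \frac{3}{5}\right)} = \frac{1}{\left(2 \cdot 9 \left(-14 + 9\right)\right)^{2} + 112 \cdot 2 \cdot 9 \left(-14 + 9\right) - \frac{336}{5} + 2 \cdot 9 \left(-14 + 9\right) \left(- \frac{3}{5}\right)} = \frac{1}{\left(2 \cdot 9 \left(-5\right)\right)^{2} + 112 \cdot 2 \cdot 9 \left(-5\right) - \frac{336}{5} + 2 \cdot 9 \left(-5\right) \left(- \frac{3}{5}\right)} = \frac{1}{\left(-90\right)^{2} + 112 \left(-90\right) - \frac{336}{5} - -54} = \frac{1}{8100 - 10080 - \frac{336}{5} + 54} = \frac{1}{- \frac{9966}{5}} = - \frac{5}{9966}$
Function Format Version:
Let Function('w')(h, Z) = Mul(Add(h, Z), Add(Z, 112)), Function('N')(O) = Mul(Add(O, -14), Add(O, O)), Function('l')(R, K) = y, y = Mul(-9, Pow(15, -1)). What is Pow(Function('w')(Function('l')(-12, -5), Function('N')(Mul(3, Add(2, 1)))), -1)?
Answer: Rational(-5, 9966) ≈ -0.00050171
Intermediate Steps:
y = Rational(-3, 5) (y = Mul(-9, Rational(1, 15)) = Rational(-3, 5) ≈ -0.60000)
Function('l')(R, K) = Rational(-3, 5)
Function('N')(O) = Mul(2, O, Add(-14, O)) (Function('N')(O) = Mul(Add(-14, O), Mul(2, O)) = Mul(2, O, Add(-14, O)))
Function('w')(h, Z) = Mul(Add(112, Z), Add(Z, h)) (Function('w')(h, Z) = Mul(Add(Z, h), Add(112, Z)) = Mul(Add(112, Z), Add(Z, h)))
Pow(Function('w')(Function('l')(-12, -5), Function('N')(Mul(3, Add(2, 1)))), -1) = Pow(Add(Pow(Mul(2, Mul(3, Add(2, 1)), Add(-14, Mul(3, Add(2, 1)))), 2), Mul(112, Mul(2, Mul(3, Add(2, 1)), Add(-14, Mul(3, Add(2, 1))))), Mul(112, Rational(-3, 5)), Mul(Mul(2, Mul(3, Add(2, 1)), Add(-14, Mul(3, Add(2, 1)))), Rational(-3, 5))), -1) = Pow(Add(Pow(Mul(2, Mul(3, 3), Add(-14, Mul(3, 3))), 2), Mul(112, Mul(2, Mul(3, 3), Add(-14, Mul(3, 3)))), Rational(-336, 5), Mul(Mul(2, Mul(3, 3), Add(-14, Mul(3, 3))), Rational(-3, 5))), -1) = Pow(Add(Pow(Mul(2, 9, Add(-14, 9)), 2), Mul(112, Mul(2, 9, Add(-14, 9))), Rational(-336, 5), Mul(Mul(2, 9, Add(-14, 9)), Rational(-3, 5))), -1) = Pow(Add(Pow(Mul(2, 9, -5), 2), Mul(112, Mul(2, 9, -5)), Rational(-336, 5), Mul(Mul(2, 9, -5), Rational(-3, 5))), -1) = Pow(Add(Pow(-90, 2), Mul(112, -90), Rational(-336, 5), Mul(-90, Rational(-3, 5))), -1) = Pow(Add(8100, -10080, Rational(-336, 5), 54), -1) = Pow(Rational(-9966, 5), -1) = Rational(-5, 9966)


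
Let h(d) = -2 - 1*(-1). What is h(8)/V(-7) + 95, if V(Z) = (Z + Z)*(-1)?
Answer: 1329/14 ≈ 94.929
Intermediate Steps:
V(Z) = -2*Z (V(Z) = (2*Z)*(-1) = -2*Z)
h(d) = -1 (h(d) = -2 + 1 = -1)
h(8)/V(-7) + 95 = -1/(-2*(-7)) + 95 = -1/14 + 95 = 1329/14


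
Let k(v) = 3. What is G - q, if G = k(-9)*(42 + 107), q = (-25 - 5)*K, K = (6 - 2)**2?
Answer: 927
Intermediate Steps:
K = 16 (K = 4**2 = 16)
q = -480 (q = (-25 - 5)*16 = -30*16 = -480)
G = 447 (G = 3*(42 + 107) = 3*149 = 447)
G - q = 447 - 1*(-480) = 447 + 480 = 927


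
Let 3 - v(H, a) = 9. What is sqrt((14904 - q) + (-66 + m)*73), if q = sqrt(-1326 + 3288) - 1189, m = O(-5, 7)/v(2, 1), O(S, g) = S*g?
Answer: sqrt(421230 - 108*sqrt(218))/6 ≈ 107.97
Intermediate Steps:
v(H, a) = -6 (v(H, a) = 3 - 1*9 = 3 - 9 = -6)
m = 35/6 (m = -5*7/(-6) = -35*(-1/6) = 35/6 ≈ 5.8333)
q = -1189 + 3*sqrt(218) (q = sqrt(1962) - 1189 = 3*sqrt(218) - 1189 = -1189 + 3*sqrt(218) ≈ -1144.7)
sqrt((14904 - q) + (-66 + m)*73) = sqrt((14904 - (-1189 + 3*sqrt(218))) + (-66 + 35/6)*73) = sqrt((14904 + (1189 - 3*sqrt(218))) - 361/6*73) = sqrt((16093 - 3*sqrt(218)) - 26353/6) = sqrt(70205/6 - 3*sqrt(218))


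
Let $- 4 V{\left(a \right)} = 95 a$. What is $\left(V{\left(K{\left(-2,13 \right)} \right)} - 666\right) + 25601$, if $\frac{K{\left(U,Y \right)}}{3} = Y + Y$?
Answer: $\frac{46165}{2} \approx 23083.0$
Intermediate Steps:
$K{\left(U,Y \right)} = 6 Y$ ($K{\left(U,Y \right)} = 3 \left(Y + Y\right) = 3 \cdot 2 Y = 6 Y$)
$V{\left(a \right)} = - \frac{95 a}{4}$
$\left(V{\left(K{\left(-2,13 \right)} \right)} - 666\right) + 25601 = \left(- \frac{95 \cdot 6 \cdot 13}{4} - 666\right) + 25601 = \left(\left(- \frac{95}{4}\right) 78 - 666\right) + 25601 = \left(- \frac{3705}{2} - 666\right) + 25601 = - \frac{5037}{2} + 25601 = \frac{46165}{2}$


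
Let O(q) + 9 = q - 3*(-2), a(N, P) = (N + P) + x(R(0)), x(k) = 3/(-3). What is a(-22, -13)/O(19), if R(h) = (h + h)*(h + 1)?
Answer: -9/4 ≈ -2.2500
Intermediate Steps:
R(h) = 2*h*(1 + h) (R(h) = (2*h)*(1 + h) = 2*h*(1 + h))
x(k) = -1 (x(k) = 3*(-⅓) = -1)
a(N, P) = -1 + N + P (a(N, P) = (N + P) - 1 = -1 + N + P)
O(q) = -3 + q (O(q) = -9 + (q - 3*(-2)) = -9 + (q + 6) = -9 + (6 + q) = -3 + q)
a(-22, -13)/O(19) = (-1 - 22 - 13)/(-3 + 19) = -36/16 = -36*1/16 = -9/4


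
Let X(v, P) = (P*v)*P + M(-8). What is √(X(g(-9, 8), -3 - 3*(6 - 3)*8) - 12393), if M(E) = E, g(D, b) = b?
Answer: √32599 ≈ 180.55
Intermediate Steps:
X(v, P) = -8 + v*P² (X(v, P) = (P*v)*P - 8 = v*P² - 8 = -8 + v*P²)
√(X(g(-9, 8), -3 - 3*(6 - 3)*8) - 12393) = √((-8 + 8*(-3 - 3*(6 - 3)*8)²) - 12393) = √((-8 + 8*(-3 - 3*3*8)²) - 12393) = √((-8 + 8*(-3 - 9*8)²) - 12393) = √((-8 + 8*(-3 - 72)²) - 12393) = √((-8 + 8*(-75)²) - 12393) = √((-8 + 8*5625) - 12393) = √((-8 + 45000) - 12393) = √(44992 - 12393) = √32599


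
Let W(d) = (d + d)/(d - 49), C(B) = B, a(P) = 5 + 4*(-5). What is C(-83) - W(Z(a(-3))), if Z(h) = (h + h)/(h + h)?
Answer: -1991/24 ≈ -82.958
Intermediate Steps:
a(P) = -15 (a(P) = 5 - 20 = -15)
Z(h) = 1 (Z(h) = (2*h)/((2*h)) = (2*h)*(1/(2*h)) = 1)
W(d) = 2*d/(-49 + d) (W(d) = (2*d)/(-49 + d) = 2*d/(-49 + d))
C(-83) - W(Z(a(-3))) = -83 - 2/(-49 + 1) = -83 - 2/(-48) = -83 - 2*(-1)/48 = -83 - 1*(-1/24) = -83 + 1/24 = -1991/24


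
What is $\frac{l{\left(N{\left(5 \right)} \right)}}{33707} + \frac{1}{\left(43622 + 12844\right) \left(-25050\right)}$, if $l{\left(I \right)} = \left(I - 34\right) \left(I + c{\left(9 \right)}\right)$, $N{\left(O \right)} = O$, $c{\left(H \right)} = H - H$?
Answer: $- \frac{205098662207}{47677651523100} \approx -0.0043018$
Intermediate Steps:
$c{\left(H \right)} = 0$
$l{\left(I \right)} = I \left(-34 + I\right)$ ($l{\left(I \right)} = \left(I - 34\right) \left(I + 0\right) = \left(-34 + I\right) I = I \left(-34 + I\right)$)
$\frac{l{\left(N{\left(5 \right)} \right)}}{33707} + \frac{1}{\left(43622 + 12844\right) \left(-25050\right)} = \frac{5 \left(-34 + 5\right)}{33707} + \frac{1}{\left(43622 + 12844\right) \left(-25050\right)} = 5 \left(-29\right) \frac{1}{33707} + \frac{1}{56466} \left(- \frac{1}{25050}\right) = \left(-145\right) \frac{1}{33707} + \frac{1}{56466} \left(- \frac{1}{25050}\right) = - \frac{145}{33707} - \frac{1}{1414473300} = - \frac{205098662207}{47677651523100}$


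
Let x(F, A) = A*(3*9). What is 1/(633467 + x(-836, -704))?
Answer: 1/614459 ≈ 1.6274e-6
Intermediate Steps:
x(F, A) = 27*A (x(F, A) = A*27 = 27*A)
1/(633467 + x(-836, -704)) = 1/(633467 + 27*(-704)) = 1/(633467 - 19008) = 1/614459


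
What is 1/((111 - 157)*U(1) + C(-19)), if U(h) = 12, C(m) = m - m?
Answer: -1/552 ≈ -0.0018116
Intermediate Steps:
C(m) = 0
1/((111 - 157)*U(1) + C(-19)) = 1/((111 - 157)*12 + 0) = 1/(-46*12 + 0) = 1/(-552 + 0) = 1/(-552) = -1/552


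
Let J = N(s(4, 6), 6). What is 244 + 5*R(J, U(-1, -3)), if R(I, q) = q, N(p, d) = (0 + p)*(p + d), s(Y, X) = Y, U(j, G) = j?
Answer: 239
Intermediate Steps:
N(p, d) = p*(d + p)
J = 40 (J = 4*(6 + 4) = 4*10 = 40)
244 + 5*R(J, U(-1, -3)) = 244 + 5*(-1) = 244 - 5 = 239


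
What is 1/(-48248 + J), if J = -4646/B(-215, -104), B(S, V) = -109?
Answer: -109/5254386 ≈ -2.0745e-5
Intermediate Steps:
J = 4646/109 (J = -4646/(-109) = -4646*(-1/109) = 4646/109 ≈ 42.624)
1/(-48248 + J) = 1/(-48248 + 4646/109) = 1/(-5254386/109) = -109/5254386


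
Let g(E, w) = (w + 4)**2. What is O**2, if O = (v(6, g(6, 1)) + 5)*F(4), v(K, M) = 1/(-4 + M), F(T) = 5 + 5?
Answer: 1123600/441 ≈ 2547.8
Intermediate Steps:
F(T) = 10
g(E, w) = (4 + w)**2
O = 1060/21 (O = (1/(-4 + (4 + 1)**2) + 5)*10 = (1/(-4 + 5**2) + 5)*10 = (1/(-4 + 25) + 5)*10 = (1/21 + 5)*10 = (106/21)*10 = 1060/21 ≈ 50.476)
O**2 = (1060/21)**2 = 1123600/441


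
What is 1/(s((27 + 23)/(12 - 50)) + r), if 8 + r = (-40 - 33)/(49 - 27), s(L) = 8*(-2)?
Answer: -22/601 ≈ -0.036606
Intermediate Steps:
s(L) = -16
r = -249/22 (r = -8 + (-40 - 33)/(49 - 27) = -8 - 73/22 = -249/22 ≈ -11.318)
1/(s((27 + 23)/(12 - 50)) + r) = 1/(-16 - 249/22) = 1/(-601/22) = -22/601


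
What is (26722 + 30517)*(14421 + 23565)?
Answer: 2174280654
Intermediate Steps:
(26722 + 30517)*(14421 + 23565) = 57239*37986 = 2174280654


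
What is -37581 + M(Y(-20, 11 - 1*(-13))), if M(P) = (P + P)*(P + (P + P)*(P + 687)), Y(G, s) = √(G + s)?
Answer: -26549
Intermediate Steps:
M(P) = 2*P*(P + 2*P*(687 + P)) (M(P) = (2*P)*(P + (2*P)*(687 + P)) = (2*P)*(P + 2*P*(687 + P)) = 2*P*(P + 2*P*(687 + P)))
-37581 + M(Y(-20, 11 - 1*(-13))) = -37581 + (√(-20 + (11 - 1*(-13))))²*(2750 + 4*√(-20 + (11 - 1*(-13)))) = -37581 + (√(-20 + (11 + 13)))²*(2750 + 4*√(-20 + (11 + 13))) = -37581 + (√(-20 + 24))²*(2750 + 4*√(-20 + 24)) = -37581 + (√4)²*(2750 + 4*√4) = -37581 + 2²*(2750 + 4*2) = -37581 + 4*(2750 + 8) = -37581 + 4*2758 = -37581 + 11032 = -26549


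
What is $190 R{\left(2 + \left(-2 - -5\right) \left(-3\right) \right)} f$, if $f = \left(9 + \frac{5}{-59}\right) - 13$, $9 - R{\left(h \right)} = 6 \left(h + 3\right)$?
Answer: $- \frac{1511070}{59} \approx -25611.0$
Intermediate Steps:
$R{\left(h \right)} = -9 - 6 h$ ($R{\left(h \right)} = 9 - 6 \left(h + 3\right) = 9 - 6 \left(3 + h\right) = 9 - \left(18 + 6 h\right) = -9 - 6 h$)
$f = - \frac{241}{59}$ ($f = \left(9 + 5 \left(- \frac{1}{59}\right)\right) - 13 = \left(9 - \frac{5}{59}\right) - 13 = \frac{526}{59} - 13 = - \frac{241}{59} \approx -4.0847$)
$190 R{\left(2 + \left(-2 - -5\right) \left(-3\right) \right)} f = 190 \left(-9 - 6 \left(2 + \left(-2 - -5\right) \left(-3\right)\right)\right) \left(- \frac{241}{59}\right) = 190 \left(-9 - 6 \left(2 + \left(-2 + 5\right) \left(-3\right)\right)\right) \left(- \frac{241}{59}\right) = 190 \left(-9 - 6 \left(2 + 3 \left(-3\right)\right)\right) \left(- \frac{241}{59}\right) = 190 \left(-9 - 6 \left(2 - 9\right)\right) \left(- \frac{241}{59}\right) = 190 \left(-9 - -42\right) \left(- \frac{241}{59}\right) = 190 \left(-9 + 42\right) \left(- \frac{241}{59}\right) = 190 \cdot 33 \left(- \frac{241}{59}\right) = 6270 \left(- \frac{241}{59}\right) = - \frac{1511070}{59}$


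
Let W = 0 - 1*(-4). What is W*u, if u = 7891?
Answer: 31564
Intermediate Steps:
W = 4 (W = 0 + 4 = 4)
W*u = 4*7891 = 31564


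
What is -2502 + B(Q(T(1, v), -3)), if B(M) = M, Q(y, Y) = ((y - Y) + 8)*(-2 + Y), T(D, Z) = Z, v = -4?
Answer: -2537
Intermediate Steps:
Q(y, Y) = (-2 + Y)*(8 + y - Y) (Q(y, Y) = (8 + y - Y)*(-2 + Y) = (-2 + Y)*(8 + y - Y))
-2502 + B(Q(T(1, v), -3)) = -2502 + (-16 - 1*(-3)² - 2*(-4) + 10*(-3) - 3*(-4)) = -2502 + (-16 - 1*9 + 8 - 30 + 12) = -2502 + (-16 - 9 + 8 - 30 + 12) = -2502 - 35 = -2537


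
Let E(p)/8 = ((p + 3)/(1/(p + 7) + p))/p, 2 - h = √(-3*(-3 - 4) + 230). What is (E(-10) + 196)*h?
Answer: 60592/155 - 30296*√251/155 ≈ -2705.7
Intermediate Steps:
h = 2 - √251 (h = 2 - √(-3*(-3 - 4) + 230) = 2 - √(-3*(-7) + 230) = 2 - √(21 + 230) = 2 - √251 ≈ -13.843)
E(p) = 8*(3 + p)/(p*(p + 1/(7 + p))) (E(p) = 8*(((p + 3)/(1/(p + 7) + p))/p) = 8*(((3 + p)/(1/(7 + p) + p))/p) = 8*(((3 + p)/(p + 1/(7 + p)))/p) = 8*((3 + p)/(p*(p + 1/(7 + p)))) = 8*(3 + p)/(p*(p + 1/(7 + p))))
(E(-10) + 196)*h = (8*(21 + (-10)² + 10*(-10))/(-10*(1 + (-10)² + 7*(-10))) + 196)*(2 - √251) = (8*(-⅒)*(21 + 100 - 100)/(1 + 100 - 70) + 196)*(2 - √251) = (8*(-⅒)*21/31 + 196)*(2 - √251) = (8*(-⅒)*(1/31)*21 + 196)*(2 - √251) = (-84/155 + 196)*(2 - √251) = 30296*(2 - √251)/155 = 60592/155 - 30296*√251/155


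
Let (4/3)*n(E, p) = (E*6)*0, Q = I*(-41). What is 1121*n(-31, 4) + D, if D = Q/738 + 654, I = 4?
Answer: 5884/9 ≈ 653.78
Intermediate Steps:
Q = -164 (Q = 4*(-41) = -164)
D = 5884/9 (D = -164/738 + 654 = -164*1/738 + 654 = -2/9 + 654 = 5884/9 ≈ 653.78)
n(E, p) = 0 (n(E, p) = 3*((E*6)*0)/4 = 3*((6*E)*0)/4 = (¾)*0 = 0)
1121*n(-31, 4) + D = 1121*0 + 5884/9 = 0 + 5884/9 = 5884/9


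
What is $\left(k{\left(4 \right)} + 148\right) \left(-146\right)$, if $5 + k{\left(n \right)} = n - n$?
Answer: $-20878$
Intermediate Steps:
$k{\left(n \right)} = -5$ ($k{\left(n \right)} = -5 + \left(n - n\right) = -5 + 0 = -5$)
$\left(k{\left(4 \right)} + 148\right) \left(-146\right) = \left(-5 + 148\right) \left(-146\right) = 143 \left(-146\right) = -20878$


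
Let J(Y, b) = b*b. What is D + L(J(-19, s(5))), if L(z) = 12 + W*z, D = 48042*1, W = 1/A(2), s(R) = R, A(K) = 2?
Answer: 96133/2 ≈ 48067.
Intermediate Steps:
J(Y, b) = b**2
W = 1/2 ≈ 0.50000
D = 48042
L(z) = 12 + z/2
D + L(J(-19, s(5))) = 48042 + (12 + (1/2)*5**2) = 48042 + (12 + (1/2)*25) = 48042 + (12 + 25/2) = 48042 + 49/2 = 96133/2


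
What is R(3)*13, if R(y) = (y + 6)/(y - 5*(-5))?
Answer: 117/28 ≈ 4.1786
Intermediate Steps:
R(y) = (6 + y)/(25 + y) (R(y) = (6 + y)/(y + 25) = (6 + y)/(25 + y))
R(3)*13 = ((6 + 3)/(25 + 3))*13 = (9/28)*13 = 117/28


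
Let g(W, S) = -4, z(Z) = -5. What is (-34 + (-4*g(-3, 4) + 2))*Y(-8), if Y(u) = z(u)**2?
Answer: -400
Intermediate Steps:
Y(u) = 25 (Y(u) = (-5)**2 = 25)
(-34 + (-4*g(-3, 4) + 2))*Y(-8) = (-34 + (-4*(-4) + 2))*25 = (-34 + (16 + 2))*25 = (-34 + 18)*25 = -16*25 = -400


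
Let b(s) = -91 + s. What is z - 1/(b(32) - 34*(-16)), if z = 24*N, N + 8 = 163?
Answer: 1804199/485 ≈ 3720.0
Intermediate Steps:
N = 155 (N = -8 + 163 = 155)
z = 3720 (z = 24*155 = 3720)
z - 1/(b(32) - 34*(-16)) = 3720 - 1/((-91 + 32) - 34*(-16)) = 3720 - 1/(-59 + 544) = 3720 - 1/485 = 1804199/485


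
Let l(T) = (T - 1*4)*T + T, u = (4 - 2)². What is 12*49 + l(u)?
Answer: 592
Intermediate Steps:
u = 4 (u = 2² = 4)
l(T) = T + T*(-4 + T) (l(T) = (T - 4)*T + T = (-4 + T)*T + T = T*(-4 + T) + T = T + T*(-4 + T))
12*49 + l(u) = 12*49 + 4*(-3 + 4) = 588 + 4*1 = 588 + 4 = 592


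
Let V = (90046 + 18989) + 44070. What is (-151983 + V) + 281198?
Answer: 282320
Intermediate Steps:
V = 153105 (V = 109035 + 44070 = 153105)
(-151983 + V) + 281198 = (-151983 + 153105) + 281198 = 1122 + 281198 = 282320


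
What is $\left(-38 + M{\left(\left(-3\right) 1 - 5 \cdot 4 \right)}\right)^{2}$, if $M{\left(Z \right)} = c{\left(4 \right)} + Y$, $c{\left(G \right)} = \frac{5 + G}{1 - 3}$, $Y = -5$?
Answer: $\frac{9025}{4} \approx 2256.3$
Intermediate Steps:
$c{\left(G \right)} = - \frac{5}{2} - \frac{G}{2}$ ($c{\left(G \right)} = \frac{5 + G}{-2} = \left(5 + G\right) \left(- \frac{1}{2}\right) = - \frac{5}{2} - \frac{G}{2}$)
$M{\left(Z \right)} = - \frac{19}{2}$ ($M{\left(Z \right)} = \left(- \frac{5}{2} - 2\right) - 5 = - \frac{9}{2} - 5 = - \frac{19}{2}$)
$\left(-38 + M{\left(\left(-3\right) 1 - 5 \cdot 4 \right)}\right)^{2} = \left(-38 - \frac{19}{2}\right)^{2} = \left(- \frac{95}{2}\right)^{2} = \frac{9025}{4}$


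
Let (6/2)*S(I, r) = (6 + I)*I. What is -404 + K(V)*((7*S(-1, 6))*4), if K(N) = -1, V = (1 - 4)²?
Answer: -1072/3 ≈ -357.33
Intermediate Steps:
V = 9 (V = (-3)² = 9)
S(I, r) = I*(6 + I)/3 (S(I, r) = ((6 + I)*I)/3 = (I*(6 + I))/3 = I*(6 + I)/3)
-404 + K(V)*((7*S(-1, 6))*4) = -404 - 7*((⅓)*(-1)*(6 - 1))*4 = -404 - 7*((⅓)*(-1)*5)*4 = -404 - 7*(-5/3)*4 = -404 - (-35)*4/3 = -404 - 1*(-140/3) = -404 + 140/3 = -1072/3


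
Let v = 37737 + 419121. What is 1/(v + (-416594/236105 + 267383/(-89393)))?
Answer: 21106134265/9642405916988713 ≈ 2.1889e-6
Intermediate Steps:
v = 456858
1/(v + (-416594/236105 + 267383/(-89393))) = 1/(456858 + (-416594/236105 + 267383/(-89393))) = 1/(456858 + (-416594*1/236105 + 267383*(-1/89393))) = 1/(456858 + (-416594/236105 - 267383/89393)) = 1/(456858 - 100371050657/21106134265) = 1/(9642405916988713/21106134265) = 21106134265/9642405916988713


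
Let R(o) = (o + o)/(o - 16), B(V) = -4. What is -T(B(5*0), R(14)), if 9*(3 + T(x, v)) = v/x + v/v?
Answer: 5/2 ≈ 2.5000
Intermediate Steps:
R(o) = 2*o/(-16 + o) (R(o) = (2*o)/(-16 + o) = 2*o/(-16 + o))
T(x, v) = -26/9 + v/(9*x) (T(x, v) = -3 + (v/x + v/v)/9 = -3 + (v/x + 1)/9 = -3 + (1 + v/x)/9 = -3 + (⅑ + v/(9*x)) = -26/9 + v/(9*x))
-T(B(5*0), R(14)) = -(2*14/(-16 + 14) - 26*(-4))/(9*(-4)) = -(-1)*(2*14/(-2) + 104)/(9*4) = -(-1)*(2*14*(-½) + 104)/(9*4) = -(-1)*(-14 + 104)/(9*4) = -(-1)*90/(9*4) = -1*(-5/2) = 5/2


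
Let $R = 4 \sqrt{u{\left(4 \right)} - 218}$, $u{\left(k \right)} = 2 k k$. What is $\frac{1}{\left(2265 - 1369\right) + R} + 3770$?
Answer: $\frac{94932398}{25181} - \frac{i \sqrt{186}}{201448} \approx 3770.0 - 6.7701 \cdot 10^{-5} i$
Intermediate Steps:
$u{\left(k \right)} = 2 k^{2}$
$R = 4 i \sqrt{186}$ ($R = 4 \sqrt{2 \cdot 4^{2} - 218} = 4 \sqrt{2 \cdot 16 - 218} = 4 \sqrt{32 - 218} = 4 \sqrt{-186} = 4 i \sqrt{186} \approx 54.553 i$)
$\frac{1}{\left(2265 - 1369\right) + R} + 3770 = \frac{1}{\left(2265 - 1369\right) + 4 i \sqrt{186}} + 3770 = \frac{1}{896 + 4 i \sqrt{186}} + 3770 = 3770 + \frac{1}{896 + 4 i \sqrt{186}}$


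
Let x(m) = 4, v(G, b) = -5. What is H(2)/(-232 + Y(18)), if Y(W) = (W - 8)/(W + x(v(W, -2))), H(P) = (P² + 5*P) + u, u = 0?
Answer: -154/2547 ≈ -0.060463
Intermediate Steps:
H(P) = P² + 5*P (H(P) = (P² + 5*P) + 0 = P² + 5*P)
Y(W) = (-8 + W)/(4 + W) (Y(W) = (W - 8)/(W + 4) = (-8 + W)/(4 + W))
H(2)/(-232 + Y(18)) = (2*(5 + 2))/(-232 + (-8 + 18)/(4 + 18)) = (2*7)/(-232 + 10/22) = 14/(-232 + (1/22)*10) = 14/(-232 + 5/11) = 14/(-2547/11) = -11/2547*14 = -154/2547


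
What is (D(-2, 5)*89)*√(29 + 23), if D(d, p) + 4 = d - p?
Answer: -1958*√13 ≈ -7059.7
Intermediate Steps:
D(d, p) = -4 + d - p (D(d, p) = -4 + (d - p) = -4 + d - p)
(D(-2, 5)*89)*√(29 + 23) = ((-4 - 2 - 1*5)*89)*√(29 + 23) = ((-4 - 2 - 5)*89)*√52 = (-11*89)*(2*√13) = -1958*√13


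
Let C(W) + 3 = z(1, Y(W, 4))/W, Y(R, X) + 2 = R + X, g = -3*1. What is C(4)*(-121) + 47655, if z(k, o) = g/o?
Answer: 384265/8 ≈ 48033.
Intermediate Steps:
g = -3
Y(R, X) = -2 + R + X (Y(R, X) = -2 + (R + X) = -2 + R + X)
z(k, o) = -3/o
C(W) = -3 - 3/(W*(2 + W)) (C(W) = -3 + (-3/(-2 + W + 4))/W = -3 + (-3/(2 + W))/W = -3 - 3/(W*(2 + W)))
C(4)*(-121) + 47655 = (3*(-1 - 1*4*(2 + 4))/(4*(2 + 4)))*(-121) + 47655 = (3*(¼)*(-1 - 1*4*6)/6)*(-121) + 47655 = (3*(¼)*(⅙)*(-1 - 24))*(-121) + 47655 = (3*(¼)*(⅙)*(-25))*(-121) + 47655 = -25/8*(-121) + 47655 = 3025/8 + 47655 = 384265/8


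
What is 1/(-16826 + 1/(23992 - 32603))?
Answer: -8611/144888687 ≈ -5.9432e-5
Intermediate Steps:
1/(-16826 + 1/(23992 - 32603)) = 1/(-16826 + 1/(-8611)) = 1/(-16826 - 1/8611) = 1/(-144888687/8611) = -8611/144888687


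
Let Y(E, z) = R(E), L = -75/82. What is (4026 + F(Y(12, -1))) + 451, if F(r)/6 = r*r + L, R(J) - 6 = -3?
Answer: 185546/41 ≈ 4525.5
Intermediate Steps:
R(J) = 3 (R(J) = 6 - 3 = 3)
L = -75/82 (L = -75*1/82 = -75/82 ≈ -0.91463)
Y(E, z) = 3
F(r) = -225/41 + 6*r² (F(r) = 6*(r*r - 75/82) = 6*(r² - 75/82) = 6*(-75/82 + r²) = -225/41 + 6*r²)
(4026 + F(Y(12, -1))) + 451 = (4026 + (-225/41 + 6*3²)) + 451 = (4026 + (-225/41 + 6*9)) + 451 = (4026 + (-225/41 + 54)) + 451 = (4026 + 1989/41) + 451 = 167055/41 + 451 = 185546/41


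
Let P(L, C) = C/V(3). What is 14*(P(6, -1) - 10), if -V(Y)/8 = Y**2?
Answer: -5033/36 ≈ -139.81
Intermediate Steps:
V(Y) = -8*Y**2
P(L, C) = -C/72 (P(L, C) = C/((-8*3**2)) = C/((-8*9)) = C/(-72) = C*(-1/72) = -C/72)
14*(P(6, -1) - 10) = 14*(-1/72*(-1) - 10) = 14*(1/72 - 10) = 14*(-719/72) = -5033/36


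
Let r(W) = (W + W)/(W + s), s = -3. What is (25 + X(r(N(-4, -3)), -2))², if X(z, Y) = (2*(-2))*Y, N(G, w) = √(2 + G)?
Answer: 1089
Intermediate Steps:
r(W) = 2*W/(-3 + W) (r(W) = (W + W)/(W - 3) = (2*W)/(-3 + W) = 2*W/(-3 + W))
X(z, Y) = -4*Y
(25 + X(r(N(-4, -3)), -2))² = (25 - 4*(-2))² = (25 + 8)² = 33² = 1089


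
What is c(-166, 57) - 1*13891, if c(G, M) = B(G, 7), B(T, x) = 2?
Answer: -13889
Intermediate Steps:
c(G, M) = 2
c(-166, 57) - 1*13891 = 2 - 1*13891 = 2 - 13891 = -13889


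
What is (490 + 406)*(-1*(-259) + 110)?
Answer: 330624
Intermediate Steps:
(490 + 406)*(-1*(-259) + 110) = 896*(259 + 110) = 896*369 = 330624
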